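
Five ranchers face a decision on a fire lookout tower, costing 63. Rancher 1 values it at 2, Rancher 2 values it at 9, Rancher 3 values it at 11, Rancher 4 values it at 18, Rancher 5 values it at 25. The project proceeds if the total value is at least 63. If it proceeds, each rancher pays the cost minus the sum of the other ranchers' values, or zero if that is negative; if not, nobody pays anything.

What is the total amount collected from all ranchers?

55

Total value 65 ≥ cost 63, so it is built.
Rancher 1: others sum to 63; max(0, 63 - 63) = 0.
Rancher 2: others sum to 56; max(0, 63 - 56) = 7.
Rancher 3: others sum to 54; max(0, 63 - 54) = 9.
Rancher 4: others sum to 47; max(0, 63 - 47) = 16.
Rancher 5: others sum to 40; max(0, 63 - 40) = 23.
Total collected = 0 + 7 + 9 + 16 + 23 = 55.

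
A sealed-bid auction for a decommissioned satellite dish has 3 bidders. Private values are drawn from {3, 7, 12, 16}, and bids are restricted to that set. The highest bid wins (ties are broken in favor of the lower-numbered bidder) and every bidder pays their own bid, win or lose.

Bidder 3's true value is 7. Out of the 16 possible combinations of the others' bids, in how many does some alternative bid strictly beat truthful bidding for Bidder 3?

Others bid (3, 7): truth gives -7; bid 3 gives -3 > -7. Violating.
Others bid (3, 12): truth gives -7; bid 3 gives -3 > -7. Violating.
Others bid (3, 16): truth gives -7; bid 3 gives -3 > -7. Violating.
Others bid (7, 3): truth gives -7; bid 3 gives -3 > -7. Violating.
Others bid (3, 3): truth gives 0; no alternative beats it.
(Checking all 16 profiles: 15 have a profitable deviation, 1 does not.)

15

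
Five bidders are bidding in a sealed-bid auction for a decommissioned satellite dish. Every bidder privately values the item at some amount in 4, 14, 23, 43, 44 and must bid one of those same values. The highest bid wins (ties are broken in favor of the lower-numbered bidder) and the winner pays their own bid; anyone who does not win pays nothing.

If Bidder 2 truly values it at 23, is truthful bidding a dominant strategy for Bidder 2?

Consider the case where Bidder 1 bids 4, Bidder 3 bids 4, Bidder 4 bids 4 and Bidder 5 bids 4.
Truthful bid 23: wins, pays 23, utility 23 - 23 = 0.
Bid 14 instead: wins, pays 14, utility 23 - 14 = 9.
Since 9 > 0, bidding 14 is strictly better here, so truthful bidding is not dominant.

No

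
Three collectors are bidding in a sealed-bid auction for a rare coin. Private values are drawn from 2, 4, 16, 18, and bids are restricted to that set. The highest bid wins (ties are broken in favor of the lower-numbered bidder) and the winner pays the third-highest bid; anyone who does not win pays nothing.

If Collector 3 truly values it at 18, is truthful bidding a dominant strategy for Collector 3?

Yes

Check each profile of the others' bids and compare truth against every alternative bid.
Others bid (2, 16): truth gives 16, best alternative gives 0.
Others bid (16, 2): truth gives 16, best alternative gives 0.
Others bid (4, 16): truth gives 14, best alternative gives 0.
Others bid (16, 4): truth gives 14, best alternative gives 0.
Others bid (16, 16): truth gives 2, best alternative gives 0.
Others bid (2, 2): truth gives 16, best alternative gives 16.
(Remaining 10 profiles checked similarly; truth is weakly best in each.)
In every case the truthful bid is at least as good as any alternative, so it is a dominant strategy.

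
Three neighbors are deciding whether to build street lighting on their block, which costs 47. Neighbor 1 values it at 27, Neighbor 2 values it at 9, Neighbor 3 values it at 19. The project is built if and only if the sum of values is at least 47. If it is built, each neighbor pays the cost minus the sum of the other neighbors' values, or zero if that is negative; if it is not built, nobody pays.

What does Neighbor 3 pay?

Total value 55 ≥ cost 47, so the project is built.
The other neighbors' values sum to 36.
Cost minus that sum is 47 - 36 = 11.

11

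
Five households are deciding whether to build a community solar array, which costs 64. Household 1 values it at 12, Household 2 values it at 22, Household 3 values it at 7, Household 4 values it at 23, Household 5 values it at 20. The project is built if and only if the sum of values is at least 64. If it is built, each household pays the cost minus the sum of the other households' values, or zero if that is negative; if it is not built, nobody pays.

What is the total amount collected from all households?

5

Total value 84 ≥ cost 64, so it is built.
Household 1: others sum to 72; max(0, 64 - 72) = 0.
Household 2: others sum to 62; max(0, 64 - 62) = 2.
Household 3: others sum to 77; max(0, 64 - 77) = 0.
Household 4: others sum to 61; max(0, 64 - 61) = 3.
Household 5: others sum to 64; max(0, 64 - 64) = 0.
Total collected = 0 + 2 + 0 + 3 + 0 = 5.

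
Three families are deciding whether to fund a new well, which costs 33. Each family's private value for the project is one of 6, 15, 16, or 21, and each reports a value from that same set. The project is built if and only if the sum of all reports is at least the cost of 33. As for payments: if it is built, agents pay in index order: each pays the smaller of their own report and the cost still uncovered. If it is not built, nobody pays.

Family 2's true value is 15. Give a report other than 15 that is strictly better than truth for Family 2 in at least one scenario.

6

Suppose Family 1 reports 6 and Family 3 reports 21.
Report 15: project built, pays 15, utility 15 - 15 = 0.
Report 6: project built, pays 6, utility 15 - 6 = 9.
So reporting 6 beats truth here (9 > 0).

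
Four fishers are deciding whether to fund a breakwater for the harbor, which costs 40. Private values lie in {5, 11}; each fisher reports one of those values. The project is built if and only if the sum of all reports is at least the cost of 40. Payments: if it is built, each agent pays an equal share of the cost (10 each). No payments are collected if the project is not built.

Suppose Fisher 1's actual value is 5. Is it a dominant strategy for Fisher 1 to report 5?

Yes

Check each profile of the others' reports and compare truth against every alternative report.
Others report (11, 11, 11): truth gives 0, best alternative gives -5.
Others report (5, 5, 5): truth gives 0, best alternative gives 0.
Others report (5, 5, 11): truth gives 0, best alternative gives 0.
Others report (5, 11, 5): truth gives 0, best alternative gives 0.
Others report (5, 11, 11): truth gives 0, best alternative gives 0.
Others report (11, 5, 5): truth gives 0, best alternative gives 0.
(Remaining 2 profiles checked similarly; truth is weakly best in each.)
In every case the truthful report is at least as good as any alternative, so it is a dominant strategy.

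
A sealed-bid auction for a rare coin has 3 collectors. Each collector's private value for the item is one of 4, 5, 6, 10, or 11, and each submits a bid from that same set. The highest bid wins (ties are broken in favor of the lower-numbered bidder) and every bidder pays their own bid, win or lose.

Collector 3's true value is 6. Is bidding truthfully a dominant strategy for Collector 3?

No

Consider the case where Collector 1 bids 4 and Collector 2 bids 4.
Truthful bid 6: wins, pays 6, utility 6 - 6 = 0.
Bid 5 instead: wins, pays 5, utility 6 - 5 = 1.
Since 1 > 0, bidding 5 is strictly better here, so truthful bidding is not dominant.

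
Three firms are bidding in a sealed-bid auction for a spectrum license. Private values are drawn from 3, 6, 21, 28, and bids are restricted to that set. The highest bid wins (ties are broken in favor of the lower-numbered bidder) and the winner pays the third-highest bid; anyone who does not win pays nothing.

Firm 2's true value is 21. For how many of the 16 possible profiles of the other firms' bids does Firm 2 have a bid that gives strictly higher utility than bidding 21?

Others bid (3, 28): truth gives 0; bid 28 gives 18 > 0. Violating.
Others bid (6, 28): truth gives 0; bid 28 gives 15 > 0. Violating.
Others bid (21, 3): truth gives 0; bid 28 gives 18 > 0. Violating.
Others bid (21, 6): truth gives 0; bid 28 gives 15 > 0. Violating.
Others bid (3, 3): truth gives 18; no alternative beats it.
Others bid (3, 6): truth gives 18; no alternative beats it.
(Checking all 16 profiles: 4 have a profitable deviation, 12 do not.)

4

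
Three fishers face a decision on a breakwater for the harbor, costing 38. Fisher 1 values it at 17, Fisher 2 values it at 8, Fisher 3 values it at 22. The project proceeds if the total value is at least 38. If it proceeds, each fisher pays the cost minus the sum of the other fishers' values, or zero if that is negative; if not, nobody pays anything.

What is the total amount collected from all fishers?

Total value 47 ≥ cost 38, so it is built.
Fisher 1: others sum to 30; max(0, 38 - 30) = 8.
Fisher 2: others sum to 39; max(0, 38 - 39) = 0.
Fisher 3: others sum to 25; max(0, 38 - 25) = 13.
Total collected = 8 + 0 + 13 = 21.

21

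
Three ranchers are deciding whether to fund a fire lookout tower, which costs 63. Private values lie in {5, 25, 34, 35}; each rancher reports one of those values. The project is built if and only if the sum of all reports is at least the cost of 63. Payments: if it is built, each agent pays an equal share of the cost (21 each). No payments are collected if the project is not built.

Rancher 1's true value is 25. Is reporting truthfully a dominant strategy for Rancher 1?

No

Consider the case where Rancher 2 reports 5 and Rancher 3 reports 25.
Truthful report 25: project not built, utility 0.
Report 34 instead: project built, pays 21, utility 25 - 21 = 4.
Since 4 > 0, reporting 34 is strictly better here, so truthful reporting is not dominant.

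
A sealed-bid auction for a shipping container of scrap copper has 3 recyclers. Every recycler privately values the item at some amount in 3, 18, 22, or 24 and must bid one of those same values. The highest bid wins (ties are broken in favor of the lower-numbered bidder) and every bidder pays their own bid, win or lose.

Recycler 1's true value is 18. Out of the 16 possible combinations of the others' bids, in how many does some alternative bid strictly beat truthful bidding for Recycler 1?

13

Others bid (3, 3): truth gives 0; bid 3 gives 15 > 0. Violating.
Others bid (3, 22): truth gives -18; bid 3 gives -3 > -18. Violating.
Others bid (3, 24): truth gives -18; bid 3 gives -3 > -18. Violating.
Others bid (18, 22): truth gives -18; bid 3 gives -3 > -18. Violating.
Others bid (3, 18): truth gives 0; no alternative beats it.
Others bid (18, 3): truth gives 0; no alternative beats it.
(Checking all 16 profiles: 13 have a profitable deviation, 3 do not.)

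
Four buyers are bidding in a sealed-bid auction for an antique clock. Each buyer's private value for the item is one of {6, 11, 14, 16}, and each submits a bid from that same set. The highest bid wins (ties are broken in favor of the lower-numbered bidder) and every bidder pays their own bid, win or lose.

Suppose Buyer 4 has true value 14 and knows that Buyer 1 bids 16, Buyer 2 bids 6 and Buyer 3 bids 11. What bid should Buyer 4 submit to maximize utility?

Bid 6: loses but pays 6, utility -6.
Bid 11: loses but pays 11, utility -11.
Bid 14: loses but pays 14, utility -14.
Bid 16: loses but pays 16, utility -16.
The best choice is 6 with utility -6.

6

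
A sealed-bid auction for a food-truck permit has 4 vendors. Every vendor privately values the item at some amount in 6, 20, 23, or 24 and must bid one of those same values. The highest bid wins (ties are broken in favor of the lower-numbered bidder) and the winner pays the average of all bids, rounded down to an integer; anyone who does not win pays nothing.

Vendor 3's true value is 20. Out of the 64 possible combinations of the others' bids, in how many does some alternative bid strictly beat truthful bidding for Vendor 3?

Others bid (6, 6, 23): truth gives 0; bid 23 gives 6 > 0. Violating.
Others bid (6, 6, 24): truth gives 0; bid 24 gives 5 > 0. Violating.
Others bid (6, 20, 6): truth gives 0; bid 23 gives 7 > 0. Violating.
Others bid (6, 20, 20): truth gives 0; bid 23 gives 3 > 0. Violating.
Others bid (6, 6, 6): truth gives 11; no alternative beats it.
Others bid (6, 6, 20): truth gives 7; no alternative beats it.
(Checking all 64 profiles: 22 have a profitable deviation, 42 do not.)

22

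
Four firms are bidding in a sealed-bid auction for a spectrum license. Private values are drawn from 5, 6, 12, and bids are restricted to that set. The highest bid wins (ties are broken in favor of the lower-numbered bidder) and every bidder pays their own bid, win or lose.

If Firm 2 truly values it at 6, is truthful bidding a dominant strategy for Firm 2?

No

Consider the case where Firm 1 bids 5, Firm 3 bids 5 and Firm 4 bids 12.
Truthful bid 6: loses but pays 6, utility -6.
Bid 5 instead: loses but pays 5, utility -5.
Since -5 > -6, bidding 5 is strictly better here, so truthful bidding is not dominant.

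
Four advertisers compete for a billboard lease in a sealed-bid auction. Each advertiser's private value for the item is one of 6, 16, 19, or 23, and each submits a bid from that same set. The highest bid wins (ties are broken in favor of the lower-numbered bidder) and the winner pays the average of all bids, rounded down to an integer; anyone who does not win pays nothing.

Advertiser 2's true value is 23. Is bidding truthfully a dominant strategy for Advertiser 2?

Consider the case where Advertiser 1 bids 6, Advertiser 3 bids 6 and Advertiser 4 bids 6.
Truthful bid 23: wins, pays 10, utility 23 - 10 = 13.
Bid 16 instead: wins, pays 8, utility 23 - 8 = 15.
Since 15 > 13, bidding 16 is strictly better here, so truthful bidding is not dominant.

No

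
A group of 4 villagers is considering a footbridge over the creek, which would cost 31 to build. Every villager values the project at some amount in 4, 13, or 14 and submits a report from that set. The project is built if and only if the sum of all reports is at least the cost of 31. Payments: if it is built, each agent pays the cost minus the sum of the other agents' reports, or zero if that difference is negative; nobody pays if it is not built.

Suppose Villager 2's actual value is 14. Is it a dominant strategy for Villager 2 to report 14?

Yes

Check each profile of the others' reports and compare truth against every alternative report.
Others report (4, 13, 14): truth gives 14, best alternative gives 14.
Others report (4, 14, 13): truth gives 14, best alternative gives 14.
Others report (4, 14, 14): truth gives 14, best alternative gives 14.
Others report (13, 4, 14): truth gives 14, best alternative gives 14.
Others report (13, 13, 13): truth gives 14, best alternative gives 14.
Others report (13, 13, 14): truth gives 14, best alternative gives 14.
(Remaining 21 profiles checked similarly; truth is weakly best in each.)
In every case the truthful report is at least as good as any alternative, so it is a dominant strategy.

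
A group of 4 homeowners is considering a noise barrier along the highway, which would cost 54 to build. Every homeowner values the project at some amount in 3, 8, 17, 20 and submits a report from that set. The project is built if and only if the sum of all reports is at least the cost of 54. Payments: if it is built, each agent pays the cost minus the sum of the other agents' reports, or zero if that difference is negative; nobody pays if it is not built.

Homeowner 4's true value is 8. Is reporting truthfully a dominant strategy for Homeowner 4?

Check each profile of the others' reports and compare truth against every alternative report.
Others report (17, 17, 20): truth gives 8, best alternative gives 8.
Others report (17, 20, 17): truth gives 8, best alternative gives 8.
Others report (17, 20, 20): truth gives 8, best alternative gives 8.
Others report (20, 17, 17): truth gives 8, best alternative gives 8.
Others report (20, 17, 20): truth gives 8, best alternative gives 8.
Others report (20, 20, 17): truth gives 8, best alternative gives 8.
(Remaining 58 profiles checked similarly; truth is weakly best in each.)
In every case the truthful report is at least as good as any alternative, so it is a dominant strategy.

Yes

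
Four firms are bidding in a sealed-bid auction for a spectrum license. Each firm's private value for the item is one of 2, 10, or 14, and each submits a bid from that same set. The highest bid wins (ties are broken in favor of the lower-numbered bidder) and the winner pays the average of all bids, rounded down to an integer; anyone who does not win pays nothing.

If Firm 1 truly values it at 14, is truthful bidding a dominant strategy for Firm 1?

Consider the case where Firm 2 bids 2, Firm 3 bids 2 and Firm 4 bids 2.
Truthful bid 14: wins, pays 5, utility 14 - 5 = 9.
Bid 2 instead: wins, pays 2, utility 14 - 2 = 12.
Since 12 > 9, bidding 2 is strictly better here, so truthful bidding is not dominant.

No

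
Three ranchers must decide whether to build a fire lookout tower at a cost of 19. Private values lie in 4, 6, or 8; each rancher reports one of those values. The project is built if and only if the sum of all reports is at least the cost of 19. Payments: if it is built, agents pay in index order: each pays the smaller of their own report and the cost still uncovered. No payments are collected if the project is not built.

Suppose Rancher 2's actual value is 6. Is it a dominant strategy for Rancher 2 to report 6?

No

Consider the case where Rancher 1 reports 8 and Rancher 3 reports 8.
Truthful report 6: project built, pays 6, utility 6 - 6 = 0.
Report 4 instead: project built, pays 4, utility 6 - 4 = 2.
Since 2 > 0, reporting 4 is strictly better here, so truthful reporting is not dominant.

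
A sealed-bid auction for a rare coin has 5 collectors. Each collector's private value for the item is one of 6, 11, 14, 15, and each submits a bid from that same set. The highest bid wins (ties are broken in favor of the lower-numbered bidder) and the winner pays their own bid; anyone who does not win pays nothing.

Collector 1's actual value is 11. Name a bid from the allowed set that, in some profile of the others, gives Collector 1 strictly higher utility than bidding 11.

Suppose Collector 2 bids 6, Collector 3 bids 6, Collector 4 bids 6 and Collector 5 bids 6.
Bid 11: wins, pays 11, utility 11 - 11 = 0.
Bid 6: wins, pays 6, utility 11 - 6 = 5.
So bidding 6 beats truth here (5 > 0).

6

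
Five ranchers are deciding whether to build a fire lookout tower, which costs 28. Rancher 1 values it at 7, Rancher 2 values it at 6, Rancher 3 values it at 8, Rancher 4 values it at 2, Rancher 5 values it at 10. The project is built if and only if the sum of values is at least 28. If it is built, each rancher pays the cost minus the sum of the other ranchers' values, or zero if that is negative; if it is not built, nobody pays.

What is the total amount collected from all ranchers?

11

Total value 33 ≥ cost 28, so it is built.
Rancher 1: others sum to 26; max(0, 28 - 26) = 2.
Rancher 2: others sum to 27; max(0, 28 - 27) = 1.
Rancher 3: others sum to 25; max(0, 28 - 25) = 3.
Rancher 4: others sum to 31; max(0, 28 - 31) = 0.
Rancher 5: others sum to 23; max(0, 28 - 23) = 5.
Total collected = 2 + 1 + 3 + 0 + 5 = 11.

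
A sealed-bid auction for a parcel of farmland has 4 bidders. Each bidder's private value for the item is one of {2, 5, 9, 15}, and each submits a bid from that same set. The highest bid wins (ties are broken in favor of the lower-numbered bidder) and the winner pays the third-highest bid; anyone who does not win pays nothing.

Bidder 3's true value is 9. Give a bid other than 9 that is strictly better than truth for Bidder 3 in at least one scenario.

Suppose Bidder 1 bids 2, Bidder 2 bids 2 and Bidder 4 bids 15.
Bid 9: loses, pays 0, utility 0.
Bid 15: wins, pays 2, utility 9 - 2 = 7.
So bidding 15 beats truth here (7 > 0).

15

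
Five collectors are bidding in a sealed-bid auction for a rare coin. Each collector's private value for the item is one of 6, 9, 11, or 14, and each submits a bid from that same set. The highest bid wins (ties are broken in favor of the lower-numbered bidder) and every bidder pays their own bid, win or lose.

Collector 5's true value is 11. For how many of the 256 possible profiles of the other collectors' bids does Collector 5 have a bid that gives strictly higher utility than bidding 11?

241

Others bid (6, 6, 6, 6): truth gives 0; bid 9 gives 2 > 0. Violating.
Others bid (6, 6, 6, 11): truth gives -11; bid 14 gives -3 > -11. Violating.
Others bid (6, 6, 6, 14): truth gives -11; bid 6 gives -6 > -11. Violating.
Others bid (6, 6, 9, 11): truth gives -11; bid 14 gives -3 > -11. Violating.
Others bid (6, 6, 6, 9): truth gives 0; no alternative beats it.
Others bid (6, 6, 9, 6): truth gives 0; no alternative beats it.
(Checking all 256 profiles: 241 have a profitable deviation, 15 do not.)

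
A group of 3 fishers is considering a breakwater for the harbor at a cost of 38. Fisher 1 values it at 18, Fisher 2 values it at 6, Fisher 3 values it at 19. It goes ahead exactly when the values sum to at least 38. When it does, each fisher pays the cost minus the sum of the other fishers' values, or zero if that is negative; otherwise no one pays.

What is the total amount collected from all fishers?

Total value 43 ≥ cost 38, so it is built.
Fisher 1: others sum to 25; max(0, 38 - 25) = 13.
Fisher 2: others sum to 37; max(0, 38 - 37) = 1.
Fisher 3: others sum to 24; max(0, 38 - 24) = 14.
Total collected = 13 + 1 + 14 = 28.

28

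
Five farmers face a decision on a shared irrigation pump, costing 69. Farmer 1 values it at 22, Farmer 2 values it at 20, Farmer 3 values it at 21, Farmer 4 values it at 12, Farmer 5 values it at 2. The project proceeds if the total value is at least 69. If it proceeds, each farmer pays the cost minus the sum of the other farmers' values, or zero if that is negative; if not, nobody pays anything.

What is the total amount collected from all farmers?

Total value 77 ≥ cost 69, so it is built.
Farmer 1: others sum to 55; max(0, 69 - 55) = 14.
Farmer 2: others sum to 57; max(0, 69 - 57) = 12.
Farmer 3: others sum to 56; max(0, 69 - 56) = 13.
Farmer 4: others sum to 65; max(0, 69 - 65) = 4.
Farmer 5: others sum to 75; max(0, 69 - 75) = 0.
Total collected = 14 + 12 + 13 + 4 + 0 = 43.

43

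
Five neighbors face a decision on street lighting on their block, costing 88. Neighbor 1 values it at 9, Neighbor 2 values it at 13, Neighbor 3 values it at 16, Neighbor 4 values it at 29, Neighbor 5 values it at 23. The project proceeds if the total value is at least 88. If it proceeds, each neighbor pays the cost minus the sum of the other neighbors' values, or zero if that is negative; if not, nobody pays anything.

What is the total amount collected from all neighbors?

80

Total value 90 ≥ cost 88, so it is built.
Neighbor 1: others sum to 81; max(0, 88 - 81) = 7.
Neighbor 2: others sum to 77; max(0, 88 - 77) = 11.
Neighbor 3: others sum to 74; max(0, 88 - 74) = 14.
Neighbor 4: others sum to 61; max(0, 88 - 61) = 27.
Neighbor 5: others sum to 67; max(0, 88 - 67) = 21.
Total collected = 7 + 11 + 14 + 27 + 21 = 80.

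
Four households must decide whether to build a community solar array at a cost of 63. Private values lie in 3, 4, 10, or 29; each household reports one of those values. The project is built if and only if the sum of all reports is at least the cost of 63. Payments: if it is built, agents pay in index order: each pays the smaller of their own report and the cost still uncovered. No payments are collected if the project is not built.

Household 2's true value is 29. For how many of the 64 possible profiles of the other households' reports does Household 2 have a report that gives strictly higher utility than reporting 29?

10

Others report (3, 29, 29): truth gives 0; report 3 gives 26 > 0. Violating.
Others report (4, 29, 29): truth gives 0; report 3 gives 26 > 0. Violating.
Others report (10, 29, 29): truth gives 0; report 3 gives 26 > 0. Violating.
Others report (29, 3, 29): truth gives 0; report 3 gives 26 > 0. Violating.
Others report (3, 3, 3): truth gives 0; no alternative beats it.
Others report (3, 3, 4): truth gives 0; no alternative beats it.
(Checking all 64 profiles: 10 have a profitable deviation, 54 do not.)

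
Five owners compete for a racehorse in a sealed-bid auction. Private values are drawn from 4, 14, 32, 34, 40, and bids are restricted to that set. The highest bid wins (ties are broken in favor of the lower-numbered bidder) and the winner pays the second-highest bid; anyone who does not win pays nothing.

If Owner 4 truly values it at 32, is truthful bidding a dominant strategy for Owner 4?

Check each profile of the others' bids and compare truth against every alternative bid.
Others bid (4, 4, 4, 4): truth gives 28, best alternative gives 28.
Others bid (4, 4, 4, 14): truth gives 18, best alternative gives 18.
Others bid (4, 4, 14, 4): truth gives 18, best alternative gives 18.
Others bid (4, 4, 14, 14): truth gives 18, best alternative gives 18.
Others bid (4, 14, 4, 4): truth gives 18, best alternative gives 18.
Others bid (4, 14, 4, 14): truth gives 18, best alternative gives 18.
(Remaining 619 profiles checked similarly; truth is weakly best in each.)
In every case the truthful bid is at least as good as any alternative, so it is a dominant strategy.

Yes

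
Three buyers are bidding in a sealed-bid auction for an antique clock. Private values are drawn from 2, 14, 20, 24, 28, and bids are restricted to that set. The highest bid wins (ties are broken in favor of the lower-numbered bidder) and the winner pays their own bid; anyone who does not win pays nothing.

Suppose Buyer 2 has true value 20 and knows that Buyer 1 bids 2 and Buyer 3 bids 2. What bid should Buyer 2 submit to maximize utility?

14

Bid 2: loses, pays 0, utility 0.
Bid 14: wins, pays 14, utility 20 - 14 = 6.
Bid 20: wins, pays 20, utility 20 - 20 = 0.
Bid 24: wins, pays 24, utility 20 - 24 = -4.
Bid 28: wins, pays 28, utility 20 - 28 = -8.
The best choice is 14 with utility 6.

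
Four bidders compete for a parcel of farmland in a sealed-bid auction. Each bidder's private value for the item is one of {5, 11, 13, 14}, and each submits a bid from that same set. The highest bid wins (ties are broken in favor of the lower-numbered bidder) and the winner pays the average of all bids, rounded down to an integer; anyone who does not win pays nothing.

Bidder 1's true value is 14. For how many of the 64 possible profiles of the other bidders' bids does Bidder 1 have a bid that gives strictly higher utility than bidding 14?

Others bid (5, 5, 5): truth gives 7; bid 5 gives 9 > 7. Violating.
Others bid (5, 11, 11): truth gives 4; bid 11 gives 5 > 4. Violating.
Others bid (11, 5, 11): truth gives 4; bid 11 gives 5 > 4. Violating.
Others bid (11, 11, 5): truth gives 4; bid 11 gives 5 > 4. Violating.
Others bid (5, 5, 11): truth gives 6; no alternative beats it.
Others bid (5, 5, 13): truth gives 5; no alternative beats it.
(Checking all 64 profiles: 4 have a profitable deviation, 60 do not.)

4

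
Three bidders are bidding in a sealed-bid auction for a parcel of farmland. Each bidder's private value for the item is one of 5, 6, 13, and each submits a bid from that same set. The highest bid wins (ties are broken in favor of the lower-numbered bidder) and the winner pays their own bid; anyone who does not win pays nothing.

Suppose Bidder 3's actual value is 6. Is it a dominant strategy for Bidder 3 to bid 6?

Check each profile of the others' bids and compare truth against every alternative bid.
Others bid (5, 5): truth gives 0, best alternative gives 0.
Others bid (5, 6): truth gives 0, best alternative gives 0.
Others bid (5, 13): truth gives 0, best alternative gives 0.
Others bid (6, 5): truth gives 0, best alternative gives 0.
Others bid (6, 6): truth gives 0, best alternative gives 0.
Others bid (6, 13): truth gives 0, best alternative gives 0.
(Remaining 3 profiles checked similarly; truth is weakly best in each.)
In every case the truthful bid is at least as good as any alternative, so it is a dominant strategy.

Yes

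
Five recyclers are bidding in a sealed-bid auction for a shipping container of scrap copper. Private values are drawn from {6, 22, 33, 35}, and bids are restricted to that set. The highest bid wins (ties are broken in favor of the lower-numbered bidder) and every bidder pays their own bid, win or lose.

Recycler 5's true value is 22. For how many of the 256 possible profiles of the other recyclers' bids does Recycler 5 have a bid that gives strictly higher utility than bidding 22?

255

Others bid (6, 6, 6, 22): truth gives -22; bid 6 gives -6 > -22. Violating.
Others bid (6, 6, 6, 33): truth gives -22; bid 6 gives -6 > -22. Violating.
Others bid (6, 6, 6, 35): truth gives -22; bid 6 gives -6 > -22. Violating.
Others bid (6, 6, 22, 6): truth gives -22; bid 6 gives -6 > -22. Violating.
Others bid (6, 6, 6, 6): truth gives 0; no alternative beats it.
(Checking all 256 profiles: 255 have a profitable deviation, 1 does not.)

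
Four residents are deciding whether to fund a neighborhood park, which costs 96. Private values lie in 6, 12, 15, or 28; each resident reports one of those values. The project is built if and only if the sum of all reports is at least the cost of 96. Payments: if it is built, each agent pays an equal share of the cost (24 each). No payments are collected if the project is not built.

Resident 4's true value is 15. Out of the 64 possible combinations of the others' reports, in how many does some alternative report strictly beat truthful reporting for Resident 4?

1

Others report (28, 28, 28): truth gives -9; report 6 gives 0 > -9. Violating.
Others report (6, 6, 6): truth gives 0; no alternative beats it.
Others report (6, 6, 12): truth gives 0; no alternative beats it.
(Checking all 64 profiles: 1 has a profitable deviation, 63 do not.)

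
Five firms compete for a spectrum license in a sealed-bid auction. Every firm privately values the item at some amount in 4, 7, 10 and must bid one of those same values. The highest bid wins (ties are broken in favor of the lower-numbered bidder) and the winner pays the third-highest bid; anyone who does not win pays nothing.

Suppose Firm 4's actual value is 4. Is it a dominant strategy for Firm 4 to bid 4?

Check each profile of the others' bids and compare truth against every alternative bid.
Others bid (4, 4, 4, 4): truth gives 0, best alternative gives 0.
Others bid (4, 4, 4, 7): truth gives 0, best alternative gives 0.
Others bid (4, 4, 4, 10): truth gives 0, best alternative gives 0.
Others bid (4, 4, 7, 4): truth gives 0, best alternative gives 0.
Others bid (4, 4, 7, 7): truth gives 0, best alternative gives 0.
Others bid (4, 4, 7, 10): truth gives 0, best alternative gives 0.
(Remaining 75 profiles checked similarly; truth is weakly best in each.)
In every case the truthful bid is at least as good as any alternative, so it is a dominant strategy.

Yes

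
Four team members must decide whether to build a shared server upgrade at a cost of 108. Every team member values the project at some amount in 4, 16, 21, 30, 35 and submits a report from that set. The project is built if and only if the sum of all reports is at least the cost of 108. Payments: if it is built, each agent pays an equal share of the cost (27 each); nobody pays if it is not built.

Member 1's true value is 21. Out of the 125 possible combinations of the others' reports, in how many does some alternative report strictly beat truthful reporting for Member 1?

10

Others report (21, 35, 35): truth gives -6; report 4 gives 0 > -6. Violating.
Others report (30, 30, 30): truth gives -6; report 4 gives 0 > -6. Violating.
Others report (30, 30, 35): truth gives -6; report 4 gives 0 > -6. Violating.
Others report (30, 35, 30): truth gives -6; report 4 gives 0 > -6. Violating.
Others report (4, 4, 4): truth gives 0; no alternative beats it.
Others report (4, 4, 16): truth gives 0; no alternative beats it.
(Checking all 125 profiles: 10 have a profitable deviation, 115 do not.)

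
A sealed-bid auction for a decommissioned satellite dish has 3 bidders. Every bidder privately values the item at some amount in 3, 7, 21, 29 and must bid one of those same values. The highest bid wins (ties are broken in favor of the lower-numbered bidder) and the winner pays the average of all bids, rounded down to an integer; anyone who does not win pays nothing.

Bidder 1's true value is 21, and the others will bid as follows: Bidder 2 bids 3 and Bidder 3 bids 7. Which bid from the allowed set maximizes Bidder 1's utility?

Bid 3: loses, pays 0, utility 0.
Bid 7: wins, pays 5, utility 21 - 5 = 16.
Bid 21: wins, pays 10, utility 21 - 10 = 11.
Bid 29: wins, pays 13, utility 21 - 13 = 8.
The best choice is 7 with utility 16.

7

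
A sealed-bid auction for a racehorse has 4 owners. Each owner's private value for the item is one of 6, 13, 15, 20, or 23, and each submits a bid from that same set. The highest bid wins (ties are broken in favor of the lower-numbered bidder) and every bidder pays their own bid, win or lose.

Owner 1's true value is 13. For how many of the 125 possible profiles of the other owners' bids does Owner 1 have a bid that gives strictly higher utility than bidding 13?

Others bid (6, 6, 6): truth gives 0; bid 6 gives 7 > 0. Violating.
Others bid (6, 6, 15): truth gives -13; bid 15 gives -2 > -13. Violating.
Others bid (6, 6, 20): truth gives -13; bid 6 gives -6 > -13. Violating.
Others bid (6, 6, 23): truth gives -13; bid 6 gives -6 > -13. Violating.
Others bid (6, 6, 13): truth gives 0; no alternative beats it.
Others bid (6, 13, 6): truth gives 0; no alternative beats it.
(Checking all 125 profiles: 118 have a profitable deviation, 7 do not.)

118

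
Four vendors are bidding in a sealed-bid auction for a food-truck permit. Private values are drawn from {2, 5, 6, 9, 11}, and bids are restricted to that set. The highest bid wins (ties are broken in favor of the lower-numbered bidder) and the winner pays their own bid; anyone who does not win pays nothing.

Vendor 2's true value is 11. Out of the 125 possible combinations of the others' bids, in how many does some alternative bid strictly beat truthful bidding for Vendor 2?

Others bid (2, 2, 2): truth gives 0; bid 5 gives 6 > 0. Violating.
Others bid (2, 2, 5): truth gives 0; bid 5 gives 6 > 0. Violating.
Others bid (2, 2, 6): truth gives 0; bid 6 gives 5 > 0. Violating.
Others bid (2, 2, 9): truth gives 0; bid 9 gives 2 > 0. Violating.
Others bid (2, 2, 11): truth gives 0; no alternative beats it.
Others bid (2, 5, 11): truth gives 0; no alternative beats it.
(Checking all 125 profiles: 48 have a profitable deviation, 77 do not.)

48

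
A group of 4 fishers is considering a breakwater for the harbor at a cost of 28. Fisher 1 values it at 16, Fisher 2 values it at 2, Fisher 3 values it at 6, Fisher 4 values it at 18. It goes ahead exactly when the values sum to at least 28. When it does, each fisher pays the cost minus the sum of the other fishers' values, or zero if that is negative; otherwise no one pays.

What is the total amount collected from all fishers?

Total value 42 ≥ cost 28, so it is built.
Fisher 1: others sum to 26; max(0, 28 - 26) = 2.
Fisher 2: others sum to 40; max(0, 28 - 40) = 0.
Fisher 3: others sum to 36; max(0, 28 - 36) = 0.
Fisher 4: others sum to 24; max(0, 28 - 24) = 4.
Total collected = 2 + 0 + 0 + 4 = 6.

6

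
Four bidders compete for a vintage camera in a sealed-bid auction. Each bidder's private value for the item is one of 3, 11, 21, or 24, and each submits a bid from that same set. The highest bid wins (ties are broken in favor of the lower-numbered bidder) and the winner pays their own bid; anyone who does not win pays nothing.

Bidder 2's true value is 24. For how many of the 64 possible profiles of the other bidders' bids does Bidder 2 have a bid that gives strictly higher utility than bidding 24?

Others bid (3, 3, 3): truth gives 0; bid 11 gives 13 > 0. Violating.
Others bid (3, 3, 11): truth gives 0; bid 11 gives 13 > 0. Violating.
Others bid (3, 3, 21): truth gives 0; bid 21 gives 3 > 0. Violating.
Others bid (3, 11, 3): truth gives 0; bid 11 gives 13 > 0. Violating.
Others bid (3, 3, 24): truth gives 0; no alternative beats it.
Others bid (3, 11, 24): truth gives 0; no alternative beats it.
(Checking all 64 profiles: 18 have a profitable deviation, 46 do not.)

18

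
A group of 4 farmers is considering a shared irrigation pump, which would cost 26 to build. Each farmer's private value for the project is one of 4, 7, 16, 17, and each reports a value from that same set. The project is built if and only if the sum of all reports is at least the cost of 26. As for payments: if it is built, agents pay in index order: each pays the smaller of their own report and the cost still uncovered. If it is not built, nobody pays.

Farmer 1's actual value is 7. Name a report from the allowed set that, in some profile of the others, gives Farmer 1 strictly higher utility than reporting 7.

4

Suppose Farmer 2 reports 4, Farmer 3 reports 4 and Farmer 4 reports 16.
Report 7: project built, pays 7, utility 7 - 7 = 0.
Report 4: project built, pays 4, utility 7 - 4 = 3.
So reporting 4 beats truth here (3 > 0).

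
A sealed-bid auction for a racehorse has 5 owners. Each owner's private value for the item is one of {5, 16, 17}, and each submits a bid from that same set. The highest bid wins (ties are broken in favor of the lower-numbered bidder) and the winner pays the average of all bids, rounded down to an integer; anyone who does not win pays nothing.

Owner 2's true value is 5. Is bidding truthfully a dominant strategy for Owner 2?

Yes

Check each profile of the others' bids and compare truth against every alternative bid.
Others bid (5, 16, 16, 16): truth gives 0, best alternative gives -8.
Others bid (5, 5, 16, 16): truth gives 0, best alternative gives -6.
Others bid (5, 16, 5, 16): truth gives 0, best alternative gives -6.
Others bid (5, 16, 16, 5): truth gives 0, best alternative gives -6.
Others bid (5, 5, 5, 16): truth gives 0, best alternative gives -4.
Others bid (5, 5, 16, 5): truth gives 0, best alternative gives -4.
(Remaining 75 profiles checked similarly; truth is weakly best in each.)
In every case the truthful bid is at least as good as any alternative, so it is a dominant strategy.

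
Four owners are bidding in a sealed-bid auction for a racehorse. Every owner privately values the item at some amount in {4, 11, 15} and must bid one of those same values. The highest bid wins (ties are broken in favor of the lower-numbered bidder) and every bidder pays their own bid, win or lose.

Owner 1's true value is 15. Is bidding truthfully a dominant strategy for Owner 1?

Consider the case where Owner 2 bids 4, Owner 3 bids 4 and Owner 4 bids 4.
Truthful bid 15: wins, pays 15, utility 15 - 15 = 0.
Bid 4 instead: wins, pays 4, utility 15 - 4 = 11.
Since 11 > 0, bidding 4 is strictly better here, so truthful bidding is not dominant.

No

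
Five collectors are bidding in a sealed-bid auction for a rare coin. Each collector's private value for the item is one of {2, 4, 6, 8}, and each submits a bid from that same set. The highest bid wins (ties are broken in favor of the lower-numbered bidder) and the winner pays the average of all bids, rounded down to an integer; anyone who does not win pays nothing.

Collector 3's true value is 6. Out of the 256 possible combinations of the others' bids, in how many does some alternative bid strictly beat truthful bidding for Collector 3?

77

Others bid (2, 2, 2, 4): truth gives 3; bid 4 gives 4 > 3. Violating.
Others bid (2, 2, 2, 8): truth gives 0; bid 8 gives 2 > 0. Violating.
Others bid (2, 2, 4, 2): truth gives 3; bid 4 gives 4 > 3. Violating.
Others bid (2, 2, 4, 8): truth gives 0; bid 8 gives 2 > 0. Violating.
Others bid (2, 2, 2, 2): truth gives 4; no alternative beats it.
Others bid (2, 2, 2, 6): truth gives 3; no alternative beats it.
(Checking all 256 profiles: 77 have a profitable deviation, 179 do not.)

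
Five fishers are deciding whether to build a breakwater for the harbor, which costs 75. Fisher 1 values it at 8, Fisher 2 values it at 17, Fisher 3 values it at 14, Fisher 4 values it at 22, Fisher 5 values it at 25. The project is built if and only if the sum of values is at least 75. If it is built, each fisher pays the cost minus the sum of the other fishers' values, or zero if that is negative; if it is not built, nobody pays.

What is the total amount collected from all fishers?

34

Total value 86 ≥ cost 75, so it is built.
Fisher 1: others sum to 78; max(0, 75 - 78) = 0.
Fisher 2: others sum to 69; max(0, 75 - 69) = 6.
Fisher 3: others sum to 72; max(0, 75 - 72) = 3.
Fisher 4: others sum to 64; max(0, 75 - 64) = 11.
Fisher 5: others sum to 61; max(0, 75 - 61) = 14.
Total collected = 0 + 6 + 3 + 11 + 14 = 34.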